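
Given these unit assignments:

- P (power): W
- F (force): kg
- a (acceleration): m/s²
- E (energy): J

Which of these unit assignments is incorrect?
F

The variable F (force) should have units N, not kg.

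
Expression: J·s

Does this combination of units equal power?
No

The expression J·s has dimensions [L^2 M T^-1], but power has dimensions [L^2 M T^-3].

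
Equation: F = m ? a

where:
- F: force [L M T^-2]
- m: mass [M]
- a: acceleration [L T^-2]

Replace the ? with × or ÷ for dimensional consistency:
multiplication (×): F = m × a

F [L M T^-2]; m [M]; a [L T^-2].
m × a → [L M T^-2] ✓
m ÷ a → [L^-1 M T^2] ✗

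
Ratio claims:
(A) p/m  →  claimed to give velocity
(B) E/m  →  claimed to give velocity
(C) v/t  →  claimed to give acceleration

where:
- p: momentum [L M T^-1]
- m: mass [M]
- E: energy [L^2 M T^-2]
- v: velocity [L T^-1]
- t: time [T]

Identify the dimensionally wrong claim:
(B) E/m does not give velocity

(A) p/m: [L T^-1] = velocity [L T^-1] ✓
(B) E/m: [L^2 T^-2] ≠ velocity [L T^-1] ✗
(C) v/t: [L T^-2] = acceleration [L T^-2] ✓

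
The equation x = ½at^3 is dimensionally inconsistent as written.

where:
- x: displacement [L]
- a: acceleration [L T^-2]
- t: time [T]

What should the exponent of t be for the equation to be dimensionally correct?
The exponent of t should be 2: x = ½at^2

The LHS x has dimensions [L]; t has dimensions [T].
As written, the RHS ½at^3 (exponent 3 on t) has dimensions [L T], which does not match.
With exponent 2, the RHS ½at^2 has dimensions [L], matching the LHS.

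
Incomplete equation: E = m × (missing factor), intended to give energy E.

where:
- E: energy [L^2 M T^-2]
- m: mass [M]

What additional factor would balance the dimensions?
v² (velocity squared), dimensions [L^2 T^-2]

E has dimensions [L^2 M T^-2] and m has dimensions [M].
The missing factor must have dimensions [L^2 M T^-2] / [M] = [L^2 T^-2], i.e. velocity squared (v²).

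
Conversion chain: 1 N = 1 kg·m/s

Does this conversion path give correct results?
The chain is incorrect (it contains an error).

Incorrect: Newton is kg·m/s², not kg·m/s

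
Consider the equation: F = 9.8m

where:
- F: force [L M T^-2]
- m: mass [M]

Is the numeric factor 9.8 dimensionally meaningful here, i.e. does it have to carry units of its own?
Yes

F has dimensions [L M T^-2], while m alone has dimensions [M]. For the equation to balance, the factor 9.8 must carry dimensions [L T^-2] — it is a dimensional constant (a numerical value of a physical quantity with its units suppressed), not a pure number.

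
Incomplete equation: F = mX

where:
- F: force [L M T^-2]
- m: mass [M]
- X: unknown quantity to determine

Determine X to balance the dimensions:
X = a (acceleration), dimensions [L T^-2]

F has dimensions [L M T^-2]; the rest of the RHS (m) has dimensions [M].
So X must have dimensions [L T^-2] — X = a (acceleration).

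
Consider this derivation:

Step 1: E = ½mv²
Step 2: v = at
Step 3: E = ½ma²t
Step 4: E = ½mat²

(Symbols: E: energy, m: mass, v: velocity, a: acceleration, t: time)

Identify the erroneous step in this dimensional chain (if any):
Step 3

Step 1: E = ½mv² → LHS [L^2 M T^-2], RHS [L^2 M T^-2] ✓
Step 2: v = at → LHS [L T^-1], RHS [L T^-1] ✓
Step 3: E = ½ma²t → LHS [L^2 M T^-2], RHS [L^2 M T^-3] ✗

The first dimensional inconsistency appears in step 3: E = ½ma²t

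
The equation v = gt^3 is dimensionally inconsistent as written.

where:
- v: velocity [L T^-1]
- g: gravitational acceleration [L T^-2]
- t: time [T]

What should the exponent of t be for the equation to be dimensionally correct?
The exponent of t should be 1: v = gt

The LHS v has dimensions [L T^-1]; t has dimensions [T].
As written, the RHS gt^3 (exponent 3 on t) has dimensions [L T], which does not match.
With exponent 1, the RHS gt has dimensions [L T^-1], matching the LHS.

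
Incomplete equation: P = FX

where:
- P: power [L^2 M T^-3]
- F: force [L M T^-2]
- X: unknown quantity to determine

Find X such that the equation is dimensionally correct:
X = v (velocity), dimensions [L T^-1]

P has dimensions [L^2 M T^-3]; the rest of the RHS (F) has dimensions [L M T^-2].
So X must have dimensions [L T^-1] — X = v (velocity).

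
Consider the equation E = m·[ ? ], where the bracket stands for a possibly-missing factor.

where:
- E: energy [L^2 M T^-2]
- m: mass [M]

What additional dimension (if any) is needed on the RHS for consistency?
[L^2 T^-2] — velocity squared (e.g. v²)

E has dimensions [L^2 M T^-2]; m has dimensions [M].
The bracketed factor must supply [L^2 M T^-2] / [M] = [L^2 T^-2].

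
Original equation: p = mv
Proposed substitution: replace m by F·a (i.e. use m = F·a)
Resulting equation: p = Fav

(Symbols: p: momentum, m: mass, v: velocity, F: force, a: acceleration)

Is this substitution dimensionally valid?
No

[m] = [M] and [F·a] = [L^2 M T^-4]. These differ, so the substitution replaces a quantity by one of different dimensions and the result p = Fav has LHS [L M T^-1] vs RHS [L^3 M T^-5] — inconsistent.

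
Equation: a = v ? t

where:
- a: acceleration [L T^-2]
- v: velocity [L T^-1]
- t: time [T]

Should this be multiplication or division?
division (÷): a = v ÷ t

a [L T^-2]; v [L T^-1]; t [T].
v × t → [L] ✗
v ÷ t → [L T^-2] ✓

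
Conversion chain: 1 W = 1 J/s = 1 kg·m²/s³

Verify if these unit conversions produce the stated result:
The chain is correct (no errors).

Correct: Watt is Joule per second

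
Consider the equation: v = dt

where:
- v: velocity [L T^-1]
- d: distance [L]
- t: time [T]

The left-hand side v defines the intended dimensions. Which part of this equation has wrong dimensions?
The right-hand side term dt

v has dimensions [L T^-1], but dt has dimensions [L T], so the term dt is dimensionally wrong for v.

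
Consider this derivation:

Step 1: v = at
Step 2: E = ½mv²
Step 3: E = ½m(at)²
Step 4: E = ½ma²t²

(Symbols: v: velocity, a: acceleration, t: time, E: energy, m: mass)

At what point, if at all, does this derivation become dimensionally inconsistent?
No step introduces an error — all steps are dimensionally consistent.

Step 1: v = at → LHS [L T^-1], RHS [L T^-1] ✓
Step 2: E = ½mv² → LHS [L^2 M T^-2], RHS [L^2 M T^-2] ✓
Step 3: E = ½m(at)² → LHS [L^2 M T^-2], RHS [L^2 M T^-2] ✓
Step 4: E = ½ma²t² → LHS [L^2 M T^-2], RHS [L^2 M T^-2] ✓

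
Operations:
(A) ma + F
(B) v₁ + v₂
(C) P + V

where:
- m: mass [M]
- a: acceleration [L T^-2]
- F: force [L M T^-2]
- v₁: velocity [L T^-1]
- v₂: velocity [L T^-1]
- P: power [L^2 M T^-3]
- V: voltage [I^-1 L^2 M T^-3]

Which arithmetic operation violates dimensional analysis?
(C) P + V

(A) ma + F: ma [L M T^-2] and F [L M T^-2] — same dimensions ✓
(B) v₁ + v₂: v₁ [L T^-1] and v₂ [L T^-1] — same dimensions ✓
(C) P + V: P [L^2 M T^-3] and V [I^-1 L^2 M T^-3] — different dimensions cannot be added/subtracted ✗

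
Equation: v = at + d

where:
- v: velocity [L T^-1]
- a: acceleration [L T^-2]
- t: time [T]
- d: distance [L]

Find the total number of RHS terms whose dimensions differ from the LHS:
1

LHS v: [L T^-1]
- at: [L T^-1] ✓
- d: [L] ✗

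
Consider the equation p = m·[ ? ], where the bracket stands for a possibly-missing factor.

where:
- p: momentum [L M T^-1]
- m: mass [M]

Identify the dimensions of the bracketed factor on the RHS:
[L T^-1] — velocity (e.g. v)

p has dimensions [L M T^-1]; m has dimensions [M].
The bracketed factor must supply [L M T^-1] / [M] = [L T^-1].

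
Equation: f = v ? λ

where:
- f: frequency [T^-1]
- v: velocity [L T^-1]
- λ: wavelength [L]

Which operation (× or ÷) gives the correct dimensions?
division (÷): f = v ÷ λ

f [T^-1]; v [L T^-1]; λ [L].
v × λ → [L^2 T^-1] ✗
v ÷ λ → [T^-1] ✓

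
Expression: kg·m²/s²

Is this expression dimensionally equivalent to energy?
Yes

The expression kg·m²/s² has dimensions [L^2 M T^-2], which is exactly energy [L^2 M T^-2].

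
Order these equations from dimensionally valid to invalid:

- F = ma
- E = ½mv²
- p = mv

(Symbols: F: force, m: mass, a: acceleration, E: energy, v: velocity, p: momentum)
Dimensionally correct: F = ma, E = ½mv², p = mv
Dimensionally incorrect: none
Ordered (correct first, then incorrect): F = ma, E = ½mv², p = mv

- F = ma: LHS [L M T^-2], RHS [L M T^-2] → correct ✓
- E = ½mv²: LHS [L^2 M T^-2], RHS [L^2 M T^-2] → correct ✓
- p = mv: LHS [L M T^-1], RHS [L M T^-1] → correct ✓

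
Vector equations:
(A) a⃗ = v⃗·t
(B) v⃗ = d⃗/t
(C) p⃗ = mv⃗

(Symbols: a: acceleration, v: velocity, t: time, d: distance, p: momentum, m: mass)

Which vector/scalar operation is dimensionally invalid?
(A) a⃗ = v⃗·t

(A) a⃗ = v⃗·t: LHS [L T^-2], RHS [L] ✗ — acceleration is velocity per time; should be v⃗/t
(B) v⃗ = d⃗/t: LHS [L T^-1], RHS [L T^-1] ✓ — displacement (vector) divided by time (scalar)
(C) p⃗ = mv⃗: LHS [L M T^-1], RHS [L M T^-1] ✓ — mass (scalar) times velocity (vector)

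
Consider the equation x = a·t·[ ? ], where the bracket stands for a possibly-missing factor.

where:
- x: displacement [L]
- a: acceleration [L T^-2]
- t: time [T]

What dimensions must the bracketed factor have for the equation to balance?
[T] — time (e.g. t)

x has dimensions [L]; a·t has dimensions [L T^-1].
The bracketed factor must supply [L] / [L T^-1] = [T].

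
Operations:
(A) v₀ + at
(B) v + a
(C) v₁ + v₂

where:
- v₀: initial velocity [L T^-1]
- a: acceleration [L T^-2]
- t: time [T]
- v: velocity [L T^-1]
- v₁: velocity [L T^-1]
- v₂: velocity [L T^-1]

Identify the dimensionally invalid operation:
(B) v + a

(A) v₀ + at: v₀ [L T^-1] and at [L T^-1] — same dimensions ✓
(B) v + a: v [L T^-1] and a [L T^-2] — different dimensions cannot be added/subtracted ✗
(C) v₁ + v₂: v₁ [L T^-1] and v₂ [L T^-1] — same dimensions ✓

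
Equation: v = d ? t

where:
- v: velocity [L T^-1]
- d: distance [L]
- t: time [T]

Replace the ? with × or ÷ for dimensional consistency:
division (÷): v = d ÷ t

v [L T^-1]; d [L]; t [T].
d × t → [L T] ✗
d ÷ t → [L T^-1] ✓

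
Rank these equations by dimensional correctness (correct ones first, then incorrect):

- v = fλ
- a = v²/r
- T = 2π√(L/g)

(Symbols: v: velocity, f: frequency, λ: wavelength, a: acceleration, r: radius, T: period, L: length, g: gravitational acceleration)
Dimensionally correct: v = fλ, a = v²/r, T = 2π√(L/g)
Dimensionally incorrect: none
Ordered (correct first, then incorrect): v = fλ, a = v²/r, T = 2π√(L/g)

- v = fλ: LHS [L T^-1], RHS [L T^-1] → correct ✓
- a = v²/r: LHS [L T^-2], RHS [L T^-2] → correct ✓
- T = 2π√(L/g): LHS [T], RHS [T] → correct ✓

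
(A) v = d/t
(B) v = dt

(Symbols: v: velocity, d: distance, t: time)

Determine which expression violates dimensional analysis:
(B)

(A) v = d/t: LHS [L T^-1], RHS [L T^-1] ✓
(B) v = dt: LHS [L T^-1], RHS [L T] ✗

Expression (B) v = dt is dimensionally incorrect.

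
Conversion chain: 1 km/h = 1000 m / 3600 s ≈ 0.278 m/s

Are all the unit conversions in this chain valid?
The chain is correct (no errors).

Correct: 1 km = 1000 m, 1 h = 3600 s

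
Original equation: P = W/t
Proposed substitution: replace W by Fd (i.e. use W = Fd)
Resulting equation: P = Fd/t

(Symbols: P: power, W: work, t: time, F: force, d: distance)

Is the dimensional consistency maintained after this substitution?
Yes

[W] = [L^2 M T^-2] and [Fd] = [L^2 M T^-2]. These match, so the substitution replaces a quantity by one of the same dimensions and the result P = Fd/t has LHS [L^2 M T^-3] vs RHS [L^2 M T^-3] — still consistent.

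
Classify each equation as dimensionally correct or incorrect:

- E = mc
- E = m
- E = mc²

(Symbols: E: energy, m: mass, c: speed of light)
Dimensionally correct: E = mc²
Dimensionally incorrect: E = mc, E = m
Ordered (correct first, then incorrect): E = mc², E = mc, E = m

- E = mc: LHS [L^2 M T^-2], RHS [L M T^-1] → incorrect ✗
- E = m: LHS [L^2 M T^-2], RHS [M] → incorrect ✗
- E = mc²: LHS [L^2 M T^-2], RHS [L^2 M T^-2] → correct ✓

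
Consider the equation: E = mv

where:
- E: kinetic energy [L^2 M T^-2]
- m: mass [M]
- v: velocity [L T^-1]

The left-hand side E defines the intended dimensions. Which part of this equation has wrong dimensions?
The right-hand side term mv

E has dimensions [L^2 M T^-2], but mv has dimensions [L M T^-1], so the term mv is dimensionally wrong for E.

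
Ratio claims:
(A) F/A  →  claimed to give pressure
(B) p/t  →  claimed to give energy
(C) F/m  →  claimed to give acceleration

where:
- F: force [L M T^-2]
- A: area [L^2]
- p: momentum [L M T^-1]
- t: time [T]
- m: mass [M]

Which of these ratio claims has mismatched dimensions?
(B) p/t does not give energy

(A) F/A: [L^-1 M T^-2] = pressure [L^-1 M T^-2] ✓
(B) p/t: [L M T^-2] ≠ energy [L^2 M T^-2] ✗
(C) F/m: [L T^-2] = acceleration [L T^-2] ✓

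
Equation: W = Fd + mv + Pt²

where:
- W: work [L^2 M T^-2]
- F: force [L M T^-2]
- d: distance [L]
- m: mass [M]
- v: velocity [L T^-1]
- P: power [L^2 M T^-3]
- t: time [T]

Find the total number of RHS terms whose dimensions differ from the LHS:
2

LHS W: [L^2 M T^-2]
- Fd: [L^2 M T^-2] ✓
- mv: [L M T^-1] ✗
- Pt²: [L^2 M T^-1] ✗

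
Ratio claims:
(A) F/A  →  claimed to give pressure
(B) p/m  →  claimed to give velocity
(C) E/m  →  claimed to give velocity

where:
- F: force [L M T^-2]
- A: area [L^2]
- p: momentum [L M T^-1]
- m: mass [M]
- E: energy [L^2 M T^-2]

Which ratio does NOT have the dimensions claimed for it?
(C) E/m does not give velocity

(A) F/A: [L^-1 M T^-2] = pressure [L^-1 M T^-2] ✓
(B) p/m: [L T^-1] = velocity [L T^-1] ✓
(C) E/m: [L^2 T^-2] ≠ velocity [L T^-1] ✗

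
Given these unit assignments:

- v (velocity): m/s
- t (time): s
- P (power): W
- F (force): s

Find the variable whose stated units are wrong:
F

The variable F (force) should have units N, not s.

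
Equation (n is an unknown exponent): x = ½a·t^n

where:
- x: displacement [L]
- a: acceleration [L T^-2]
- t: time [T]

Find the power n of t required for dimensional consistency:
n = 2

x has dimensions [L]; t has dimensions [T].
The rest of the RHS has dimensions [L T^-2], so t^n must supply [T^2].
With n = 2: ½a·t^2 has dimensions [L], matching the LHS ✓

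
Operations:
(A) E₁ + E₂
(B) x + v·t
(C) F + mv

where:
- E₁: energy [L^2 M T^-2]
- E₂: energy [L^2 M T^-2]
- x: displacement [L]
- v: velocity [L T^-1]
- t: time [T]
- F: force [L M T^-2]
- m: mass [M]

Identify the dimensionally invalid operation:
(C) F + mv

(A) E₁ + E₂: E₁ [L^2 M T^-2] and E₂ [L^2 M T^-2] — same dimensions ✓
(B) x + v·t: x [L] and v·t [L] — same dimensions ✓
(C) F + mv: F [L M T^-2] and mv [L M T^-1] — different dimensions cannot be added/subtracted ✗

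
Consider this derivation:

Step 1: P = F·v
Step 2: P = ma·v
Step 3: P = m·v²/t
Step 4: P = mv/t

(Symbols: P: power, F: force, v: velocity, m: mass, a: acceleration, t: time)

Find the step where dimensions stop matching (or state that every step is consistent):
Step 4

Step 1: P = F·v → LHS [L^2 M T^-3], RHS [L^2 M T^-3] ✓
Step 2: P = ma·v → LHS [L^2 M T^-3], RHS [L^2 M T^-3] ✓
Step 3: P = m·v²/t → LHS [L^2 M T^-3], RHS [L^2 M T^-3] ✓
Step 4: P = mv/t → LHS [L^2 M T^-3], RHS [L M T^-2] ✗

The first dimensional inconsistency appears in step 4: P = mv/t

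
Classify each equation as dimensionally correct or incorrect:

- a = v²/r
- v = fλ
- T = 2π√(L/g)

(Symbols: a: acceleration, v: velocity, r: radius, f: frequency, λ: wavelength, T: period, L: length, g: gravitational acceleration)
Dimensionally correct: a = v²/r, v = fλ, T = 2π√(L/g)
Dimensionally incorrect: none
Ordered (correct first, then incorrect): a = v²/r, v = fλ, T = 2π√(L/g)

- a = v²/r: LHS [L T^-2], RHS [L T^-2] → correct ✓
- v = fλ: LHS [L T^-1], RHS [L T^-1] → correct ✓
- T = 2π√(L/g): LHS [T], RHS [T] → correct ✓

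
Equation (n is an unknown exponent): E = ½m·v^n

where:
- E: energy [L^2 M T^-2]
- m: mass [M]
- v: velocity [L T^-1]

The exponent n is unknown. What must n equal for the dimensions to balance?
n = 2

E has dimensions [L^2 M T^-2]; v has dimensions [L T^-1].
The rest of the RHS has dimensions [M], so v^n must supply [L^2 T^-2].
With n = 2: ½m·v^2 has dimensions [L^2 M T^-2], matching the LHS ✓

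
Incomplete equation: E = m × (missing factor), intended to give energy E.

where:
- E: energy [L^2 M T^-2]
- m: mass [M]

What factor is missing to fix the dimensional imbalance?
v² (velocity squared), dimensions [L^2 T^-2]

E has dimensions [L^2 M T^-2] and m has dimensions [M].
The missing factor must have dimensions [L^2 M T^-2] / [M] = [L^2 T^-2], i.e. velocity squared (v²).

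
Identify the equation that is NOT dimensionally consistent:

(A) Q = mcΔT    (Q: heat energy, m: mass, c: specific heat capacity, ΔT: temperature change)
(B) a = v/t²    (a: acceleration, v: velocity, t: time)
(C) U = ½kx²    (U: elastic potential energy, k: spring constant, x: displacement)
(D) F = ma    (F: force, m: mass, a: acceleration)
(B) a = v/t²

The equation (B) a = v/t² is dimensionally incorrect.

LHS (a): [L T^-2]
RHS (v/t²): [L T^-3] ✗

The dimensions do not match. The other three equations balance.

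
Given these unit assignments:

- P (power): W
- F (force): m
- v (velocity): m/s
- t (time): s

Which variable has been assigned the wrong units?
F

The variable F (force) should have units N, not m.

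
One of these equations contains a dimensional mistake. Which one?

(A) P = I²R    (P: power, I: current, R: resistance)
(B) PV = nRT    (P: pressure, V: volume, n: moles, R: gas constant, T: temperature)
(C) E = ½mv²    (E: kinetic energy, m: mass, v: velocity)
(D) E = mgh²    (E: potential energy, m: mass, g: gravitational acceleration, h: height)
(D) E = mgh²

The equation (D) E = mgh² is dimensionally incorrect.

LHS (E): [L^2 M T^-2]
RHS (mgh²): [L^3 M T^-2] ✗

The dimensions do not match. The other three equations balance.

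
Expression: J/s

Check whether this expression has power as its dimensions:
Yes

The expression J/s has dimensions [L^2 M T^-3], which is exactly power [L^2 M T^-3].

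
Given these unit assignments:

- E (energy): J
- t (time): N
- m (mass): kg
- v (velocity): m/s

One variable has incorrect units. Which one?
t

The variable t (time) should have units s, not N.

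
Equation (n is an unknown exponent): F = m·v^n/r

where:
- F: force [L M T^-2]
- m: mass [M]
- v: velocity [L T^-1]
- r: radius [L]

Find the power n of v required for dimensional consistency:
n = 2

F has dimensions [L M T^-2]; v has dimensions [L T^-1].
The rest of the RHS has dimensions [L^-1 M], so v^n must supply [L^2 T^-2].
With n = 2: m·v^2/r has dimensions [L M T^-2], matching the LHS ✓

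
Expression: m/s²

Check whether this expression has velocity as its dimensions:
No

The expression m/s² has dimensions [L T^-2], but velocity has dimensions [L T^-1].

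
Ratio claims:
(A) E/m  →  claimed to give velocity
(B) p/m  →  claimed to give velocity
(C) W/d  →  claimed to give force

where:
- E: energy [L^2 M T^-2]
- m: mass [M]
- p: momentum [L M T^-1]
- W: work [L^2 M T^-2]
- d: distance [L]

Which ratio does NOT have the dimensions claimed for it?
(A) E/m does not give velocity

(A) E/m: [L^2 T^-2] ≠ velocity [L T^-1] ✗
(B) p/m: [L T^-1] = velocity [L T^-1] ✓
(C) W/d: [L M T^-2] = force [L M T^-2] ✓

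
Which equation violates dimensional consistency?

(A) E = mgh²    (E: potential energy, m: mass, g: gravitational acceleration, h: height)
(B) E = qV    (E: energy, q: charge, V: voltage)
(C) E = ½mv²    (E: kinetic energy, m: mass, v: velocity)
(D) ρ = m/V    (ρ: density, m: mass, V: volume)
(A) E = mgh²

The equation (A) E = mgh² is dimensionally incorrect.

LHS (E): [L^2 M T^-2]
RHS (mgh²): [L^3 M T^-2] ✗

The dimensions do not match. The other three equations balance.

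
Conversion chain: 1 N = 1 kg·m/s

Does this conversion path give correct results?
The chain is incorrect (it contains an error).

Incorrect: Newton is kg·m/s², not kg·m/s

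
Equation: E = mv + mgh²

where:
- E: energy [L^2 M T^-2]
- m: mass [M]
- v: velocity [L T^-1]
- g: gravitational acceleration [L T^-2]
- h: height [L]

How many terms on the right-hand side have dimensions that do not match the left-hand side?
2

LHS E: [L^2 M T^-2]
- mv: [L M T^-1] ✗
- mgh²: [L^3 M T^-2] ✗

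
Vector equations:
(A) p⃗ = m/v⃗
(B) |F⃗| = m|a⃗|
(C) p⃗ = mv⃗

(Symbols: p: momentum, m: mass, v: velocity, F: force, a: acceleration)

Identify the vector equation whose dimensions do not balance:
(A) p⃗ = m/v⃗

(A) p⃗ = m/v⃗: LHS [L M T^-1], RHS [L^-1 M T] ✗ — momentum is mass times velocity; should be mv⃗ (and division by a vector is undefined)
(B) |F⃗| = m|a⃗|: LHS [L M T^-2], RHS [L M T^-2] ✓ — magnitudes of vectors are scalars
(C) p⃗ = mv⃗: LHS [L M T^-1], RHS [L M T^-1] ✓ — mass (scalar) times velocity (vector)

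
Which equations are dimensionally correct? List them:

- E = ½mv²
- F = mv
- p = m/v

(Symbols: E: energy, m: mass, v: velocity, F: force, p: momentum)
Dimensionally correct: E = ½mv²
Dimensionally incorrect: F = mv, p = m/v
Ordered (correct first, then incorrect): E = ½mv², F = mv, p = m/v

- E = ½mv²: LHS [L^2 M T^-2], RHS [L^2 M T^-2] → correct ✓
- F = mv: LHS [L M T^-2], RHS [L M T^-1] → incorrect ✗
- p = m/v: LHS [L M T^-1], RHS [L^-1 M T] → incorrect ✗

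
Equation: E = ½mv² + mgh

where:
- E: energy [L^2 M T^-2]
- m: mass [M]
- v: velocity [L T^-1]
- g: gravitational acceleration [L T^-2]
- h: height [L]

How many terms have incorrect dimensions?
0

LHS E: [L^2 M T^-2]
- ½mv²: [L^2 M T^-2] ✓
- mgh: [L^2 M T^-2] ✓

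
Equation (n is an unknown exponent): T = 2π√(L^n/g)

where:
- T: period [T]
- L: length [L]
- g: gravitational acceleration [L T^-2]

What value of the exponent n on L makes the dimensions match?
n = 1

T has dimensions [T]; L has dimensions [L].
With n = 1: 2π√(L^1/g) has dimensions [T], matching the LHS ✓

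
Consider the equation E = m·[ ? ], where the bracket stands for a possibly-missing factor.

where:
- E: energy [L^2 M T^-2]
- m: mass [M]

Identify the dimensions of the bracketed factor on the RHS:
[L^2 T^-2] — velocity squared (e.g. v²)

E has dimensions [L^2 M T^-2]; m has dimensions [M].
The bracketed factor must supply [L^2 M T^-2] / [M] = [L^2 T^-2].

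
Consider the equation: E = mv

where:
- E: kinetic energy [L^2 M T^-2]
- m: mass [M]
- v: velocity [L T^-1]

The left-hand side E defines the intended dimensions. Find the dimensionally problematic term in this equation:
The right-hand side term mv

E has dimensions [L^2 M T^-2], but mv has dimensions [L M T^-1], so the term mv is dimensionally wrong for E.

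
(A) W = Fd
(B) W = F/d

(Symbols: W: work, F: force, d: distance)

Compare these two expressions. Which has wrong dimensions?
(B)

(A) W = Fd: LHS [L^2 M T^-2], RHS [L^2 M T^-2] ✓
(B) W = F/d: LHS [L^2 M T^-2], RHS [M T^-2] ✗

Expression (B) W = F/d is dimensionally incorrect.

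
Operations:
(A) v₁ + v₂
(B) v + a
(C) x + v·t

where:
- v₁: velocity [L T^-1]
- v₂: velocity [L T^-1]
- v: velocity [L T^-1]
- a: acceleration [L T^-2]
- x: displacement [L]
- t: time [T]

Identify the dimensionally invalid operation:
(B) v + a

(A) v₁ + v₂: v₁ [L T^-1] and v₂ [L T^-1] — same dimensions ✓
(B) v + a: v [L T^-1] and a [L T^-2] — different dimensions cannot be added/subtracted ✗
(C) x + v·t: x [L] and v·t [L] — same dimensions ✓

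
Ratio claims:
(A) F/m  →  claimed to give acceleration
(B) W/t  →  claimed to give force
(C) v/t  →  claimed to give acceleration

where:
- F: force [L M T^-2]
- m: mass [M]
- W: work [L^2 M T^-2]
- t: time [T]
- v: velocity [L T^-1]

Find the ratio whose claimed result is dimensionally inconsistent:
(B) W/t does not give force

(A) F/m: [L T^-2] = acceleration [L T^-2] ✓
(B) W/t: [L^2 M T^-3] ≠ force [L M T^-2] ✗
(C) v/t: [L T^-2] = acceleration [L T^-2] ✓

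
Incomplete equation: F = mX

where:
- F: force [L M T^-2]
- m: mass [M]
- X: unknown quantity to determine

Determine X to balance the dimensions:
X = a (acceleration), dimensions [L T^-2]

F has dimensions [L M T^-2]; the rest of the RHS (m) has dimensions [M].
So X must have dimensions [L T^-2] — X = a (acceleration).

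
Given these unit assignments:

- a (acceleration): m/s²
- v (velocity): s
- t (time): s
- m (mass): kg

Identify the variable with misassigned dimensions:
v

The variable v (velocity) should have units m/s, not s.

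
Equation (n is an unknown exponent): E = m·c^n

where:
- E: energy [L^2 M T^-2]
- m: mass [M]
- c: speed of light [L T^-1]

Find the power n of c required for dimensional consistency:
n = 2

E has dimensions [L^2 M T^-2]; c has dimensions [L T^-1].
The rest of the RHS has dimensions [M], so c^n must supply [L^2 T^-2].
With n = 2: m·c^2 has dimensions [L^2 M T^-2], matching the LHS ✓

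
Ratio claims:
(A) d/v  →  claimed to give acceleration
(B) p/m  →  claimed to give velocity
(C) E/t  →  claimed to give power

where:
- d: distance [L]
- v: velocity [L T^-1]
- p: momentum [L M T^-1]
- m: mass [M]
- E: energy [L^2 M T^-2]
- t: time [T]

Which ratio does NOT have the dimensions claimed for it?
(A) d/v does not give acceleration

(A) d/v: [T] ≠ acceleration [L T^-2] ✗
(B) p/m: [L T^-1] = velocity [L T^-1] ✓
(C) E/t: [L^2 M T^-3] = power [L^2 M T^-3] ✓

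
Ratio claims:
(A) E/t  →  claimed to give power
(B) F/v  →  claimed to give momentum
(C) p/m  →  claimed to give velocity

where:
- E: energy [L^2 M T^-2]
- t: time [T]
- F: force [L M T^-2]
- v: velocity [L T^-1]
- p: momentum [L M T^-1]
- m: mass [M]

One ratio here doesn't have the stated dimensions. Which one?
(B) F/v does not give momentum

(A) E/t: [L^2 M T^-3] = power [L^2 M T^-3] ✓
(B) F/v: [M T^-1] ≠ momentum [L M T^-1] ✗
(C) p/m: [L T^-1] = velocity [L T^-1] ✓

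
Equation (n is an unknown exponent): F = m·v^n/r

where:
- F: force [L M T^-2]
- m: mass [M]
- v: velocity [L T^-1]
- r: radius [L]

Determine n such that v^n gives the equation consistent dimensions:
n = 2

F has dimensions [L M T^-2]; v has dimensions [L T^-1].
The rest of the RHS has dimensions [L^-1 M], so v^n must supply [L^2 T^-2].
With n = 2: m·v^2/r has dimensions [L M T^-2], matching the LHS ✓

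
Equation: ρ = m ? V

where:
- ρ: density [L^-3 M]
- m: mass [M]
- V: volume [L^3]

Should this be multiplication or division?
division (÷): ρ = m ÷ V

ρ [L^-3 M]; m [M]; V [L^3].
m × V → [L^3 M] ✗
m ÷ V → [L^-3 M] ✓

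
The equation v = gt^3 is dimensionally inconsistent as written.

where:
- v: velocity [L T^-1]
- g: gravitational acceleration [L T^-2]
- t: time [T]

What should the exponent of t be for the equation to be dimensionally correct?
The exponent of t should be 1: v = gt

The LHS v has dimensions [L T^-1]; t has dimensions [T].
As written, the RHS gt^3 (exponent 3 on t) has dimensions [L T], which does not match.
With exponent 1, the RHS gt has dimensions [L T^-1], matching the LHS.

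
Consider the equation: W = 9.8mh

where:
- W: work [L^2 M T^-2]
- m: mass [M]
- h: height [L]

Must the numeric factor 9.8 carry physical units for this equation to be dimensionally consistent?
Yes

W has dimensions [L^2 M T^-2], while mh alone has dimensions [L M]. For the equation to balance, the factor 9.8 must carry dimensions [L T^-2] — it is a dimensional constant (a numerical value of a physical quantity with its units suppressed), not a pure number.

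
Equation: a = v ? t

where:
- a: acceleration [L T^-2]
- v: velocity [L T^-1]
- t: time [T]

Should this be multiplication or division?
division (÷): a = v ÷ t

a [L T^-2]; v [L T^-1]; t [T].
v × t → [L] ✗
v ÷ t → [L T^-2] ✓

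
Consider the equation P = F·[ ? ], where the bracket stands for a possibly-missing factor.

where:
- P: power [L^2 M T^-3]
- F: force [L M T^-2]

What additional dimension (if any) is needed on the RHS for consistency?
[L T^-1] — velocity (e.g. v)

P has dimensions [L^2 M T^-3]; F has dimensions [L M T^-2].
The bracketed factor must supply [L^2 M T^-3] / [L M T^-2] = [L T^-1].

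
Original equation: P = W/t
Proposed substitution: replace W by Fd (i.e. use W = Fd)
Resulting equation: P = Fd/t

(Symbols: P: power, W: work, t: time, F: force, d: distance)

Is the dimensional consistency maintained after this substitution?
Yes

[W] = [L^2 M T^-2] and [Fd] = [L^2 M T^-2]. These match, so the substitution replaces a quantity by one of the same dimensions and the result P = Fd/t has LHS [L^2 M T^-3] vs RHS [L^2 M T^-3] — still consistent.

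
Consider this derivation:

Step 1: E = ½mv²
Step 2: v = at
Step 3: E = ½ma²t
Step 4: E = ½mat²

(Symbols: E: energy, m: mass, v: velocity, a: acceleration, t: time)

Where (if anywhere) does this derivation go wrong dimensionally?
Step 3

Step 1: E = ½mv² → LHS [L^2 M T^-2], RHS [L^2 M T^-2] ✓
Step 2: v = at → LHS [L T^-1], RHS [L T^-1] ✓
Step 3: E = ½ma²t → LHS [L^2 M T^-2], RHS [L^2 M T^-3] ✗

The first dimensional inconsistency appears in step 3: E = ½ma²t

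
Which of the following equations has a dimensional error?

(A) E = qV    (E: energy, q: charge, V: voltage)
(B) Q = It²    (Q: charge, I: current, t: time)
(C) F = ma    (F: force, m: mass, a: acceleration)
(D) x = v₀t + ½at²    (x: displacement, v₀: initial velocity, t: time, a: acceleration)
(B) Q = It²

The equation (B) Q = It² is dimensionally incorrect.

LHS (Q): [I T]
RHS (It²): [I T^2] ✗

The dimensions do not match. The other three equations balance.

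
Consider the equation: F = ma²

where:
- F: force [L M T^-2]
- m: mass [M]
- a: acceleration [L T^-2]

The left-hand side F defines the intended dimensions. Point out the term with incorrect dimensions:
The right-hand side term ma²

F has dimensions [L M T^-2], but ma² has dimensions [L^2 M T^-4], so the term ma² is dimensionally wrong for F.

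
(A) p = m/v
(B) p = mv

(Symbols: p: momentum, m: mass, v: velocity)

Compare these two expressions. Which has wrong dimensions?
(A)

(A) p = m/v: LHS [L M T^-1], RHS [L^-1 M T] ✗
(B) p = mv: LHS [L M T^-1], RHS [L M T^-1] ✓

Expression (A) p = m/v is dimensionally incorrect.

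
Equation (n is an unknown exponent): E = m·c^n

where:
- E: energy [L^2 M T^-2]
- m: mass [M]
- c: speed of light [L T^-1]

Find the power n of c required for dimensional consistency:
n = 2

E has dimensions [L^2 M T^-2]; c has dimensions [L T^-1].
The rest of the RHS has dimensions [M], so c^n must supply [L^2 T^-2].
With n = 2: m·c^2 has dimensions [L^2 M T^-2], matching the LHS ✓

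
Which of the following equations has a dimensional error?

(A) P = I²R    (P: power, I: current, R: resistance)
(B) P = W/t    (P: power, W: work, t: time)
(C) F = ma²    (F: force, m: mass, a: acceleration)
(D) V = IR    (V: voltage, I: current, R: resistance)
(C) F = ma²

The equation (C) F = ma² is dimensionally incorrect.

LHS (F): [L M T^-2]
RHS (ma²): [L^2 M T^-4] ✗

The dimensions do not match. The other three equations balance.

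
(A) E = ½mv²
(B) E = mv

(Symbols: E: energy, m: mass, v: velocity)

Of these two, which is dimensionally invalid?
(B)

(A) E = ½mv²: LHS [L^2 M T^-2], RHS [L^2 M T^-2] ✓
(B) E = mv: LHS [L^2 M T^-2], RHS [L M T^-1] ✗

Expression (B) E = mv is dimensionally incorrect.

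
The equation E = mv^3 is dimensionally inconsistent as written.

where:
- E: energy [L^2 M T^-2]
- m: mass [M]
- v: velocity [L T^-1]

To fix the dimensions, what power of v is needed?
The exponent of v should be 2: E = mv^2

The LHS E has dimensions [L^2 M T^-2]; v has dimensions [L T^-1].
As written, the RHS mv^3 (exponent 3 on v) has dimensions [L^3 M T^-3], which does not match.
With exponent 2, the RHS mv^2 has dimensions [L^2 M T^-2], matching the LHS.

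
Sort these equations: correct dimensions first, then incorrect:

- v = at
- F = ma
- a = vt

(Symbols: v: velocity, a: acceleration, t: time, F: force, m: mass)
Dimensionally correct: v = at, F = ma
Dimensionally incorrect: a = vt
Ordered (correct first, then incorrect): v = at, F = ma, a = vt

- v = at: LHS [L T^-1], RHS [L T^-1] → correct ✓
- F = ma: LHS [L M T^-2], RHS [L M T^-2] → correct ✓
- a = vt: LHS [L T^-2], RHS [L] → incorrect ✗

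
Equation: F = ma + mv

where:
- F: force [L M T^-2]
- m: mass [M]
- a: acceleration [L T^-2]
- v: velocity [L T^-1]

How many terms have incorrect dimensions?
1

LHS F: [L M T^-2]
- ma: [L M T^-2] ✓
- mv: [L M T^-1] ✗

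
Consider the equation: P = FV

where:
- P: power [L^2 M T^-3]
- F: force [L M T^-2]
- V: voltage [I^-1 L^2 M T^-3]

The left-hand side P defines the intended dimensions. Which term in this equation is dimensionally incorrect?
The right-hand side term FV

P has dimensions [L^2 M T^-3], but FV has dimensions [I^-1 L^3 M^2 T^-5], so the term FV is dimensionally wrong for P.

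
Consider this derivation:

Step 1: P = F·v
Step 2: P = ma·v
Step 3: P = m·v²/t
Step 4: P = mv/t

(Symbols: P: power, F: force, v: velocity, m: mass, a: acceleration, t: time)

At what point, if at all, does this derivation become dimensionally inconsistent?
Step 4

Step 1: P = F·v → LHS [L^2 M T^-3], RHS [L^2 M T^-3] ✓
Step 2: P = ma·v → LHS [L^2 M T^-3], RHS [L^2 M T^-3] ✓
Step 3: P = m·v²/t → LHS [L^2 M T^-3], RHS [L^2 M T^-3] ✓
Step 4: P = mv/t → LHS [L^2 M T^-3], RHS [L M T^-2] ✗

The first dimensional inconsistency appears in step 4: P = mv/t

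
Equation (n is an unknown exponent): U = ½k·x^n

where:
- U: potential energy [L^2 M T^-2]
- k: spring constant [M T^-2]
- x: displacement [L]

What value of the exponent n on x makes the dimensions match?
n = 2

U has dimensions [L^2 M T^-2]; x has dimensions [L].
The rest of the RHS has dimensions [M T^-2], so x^n must supply [L^2].
With n = 2: ½k·x^2 has dimensions [L^2 M T^-2], matching the LHS ✓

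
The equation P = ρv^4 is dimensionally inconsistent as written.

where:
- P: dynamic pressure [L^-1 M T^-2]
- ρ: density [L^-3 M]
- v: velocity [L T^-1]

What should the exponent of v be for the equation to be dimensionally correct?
The exponent of v should be 2: P = ρv^2

The LHS P has dimensions [L^-1 M T^-2]; v has dimensions [L T^-1].
As written, the RHS ρv^4 (exponent 4 on v) has dimensions [L M T^-4], which does not match.
With exponent 2, the RHS ρv^2 has dimensions [L^-1 M T^-2], matching the LHS.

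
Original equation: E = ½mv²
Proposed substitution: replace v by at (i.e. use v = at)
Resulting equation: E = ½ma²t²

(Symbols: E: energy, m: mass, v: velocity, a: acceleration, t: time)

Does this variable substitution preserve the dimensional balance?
Yes

[v] = [L T^-1] and [at] = [L T^-1]. These match, so the substitution replaces a quantity by one of the same dimensions and the result E = ½ma²t² has LHS [L^2 M T^-2] vs RHS [L^2 M T^-2] — still consistent.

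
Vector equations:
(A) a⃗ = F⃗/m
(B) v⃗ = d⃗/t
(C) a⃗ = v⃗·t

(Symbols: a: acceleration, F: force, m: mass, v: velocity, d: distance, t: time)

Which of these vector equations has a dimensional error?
(C) a⃗ = v⃗·t

(A) a⃗ = F⃗/m: LHS [L T^-2], RHS [L T^-2] ✓ — force (vector) divided by mass (scalar)
(B) v⃗ = d⃗/t: LHS [L T^-1], RHS [L T^-1] ✓ — displacement (vector) divided by time (scalar)
(C) a⃗ = v⃗·t: LHS [L T^-2], RHS [L] ✗ — acceleration is velocity per time; should be v⃗/t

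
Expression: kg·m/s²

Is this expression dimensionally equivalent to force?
Yes

The expression kg·m/s² has dimensions [L M T^-2], which is exactly force [L M T^-2].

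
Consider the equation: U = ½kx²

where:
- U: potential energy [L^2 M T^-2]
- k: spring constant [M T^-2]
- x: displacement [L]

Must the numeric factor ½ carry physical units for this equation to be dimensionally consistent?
No

U has dimensions [L^2 M T^-2] and kx² already has dimensions [L^2 M T^-2], so the equation balances without ½ contributing any dimensions. ½ is a pure (dimensionless) number; changing or removing it would not affect dimensional consistency.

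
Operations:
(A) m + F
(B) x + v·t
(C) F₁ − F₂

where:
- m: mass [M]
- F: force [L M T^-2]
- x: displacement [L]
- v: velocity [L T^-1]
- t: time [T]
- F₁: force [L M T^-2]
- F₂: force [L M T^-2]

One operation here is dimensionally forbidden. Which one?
(A) m + F

(A) m + F: m [M] and F [L M T^-2] — different dimensions cannot be added/subtracted ✗
(B) x + v·t: x [L] and v·t [L] — same dimensions ✓
(C) F₁ − F₂: F₁ [L M T^-2] and F₂ [L M T^-2] — same dimensions ✓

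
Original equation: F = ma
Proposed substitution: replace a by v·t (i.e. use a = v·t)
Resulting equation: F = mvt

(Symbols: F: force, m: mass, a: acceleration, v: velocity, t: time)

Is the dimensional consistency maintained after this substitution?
No

[a] = [L T^-2] and [v·t] = [L]. These differ, so the substitution replaces a quantity by one of different dimensions and the result F = mvt has LHS [L M T^-2] vs RHS [L M] — inconsistent.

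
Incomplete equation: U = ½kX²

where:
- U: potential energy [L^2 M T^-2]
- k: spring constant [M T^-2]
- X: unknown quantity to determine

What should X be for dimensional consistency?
X = x (displacement), dimensions [L]

U has dimensions [L^2 M T^-2]; the rest of the RHS (½k) has dimensions [M T^-2].
So X² must have dimensions [L^2], i.e. X has dimensions [L] — X = x (displacement).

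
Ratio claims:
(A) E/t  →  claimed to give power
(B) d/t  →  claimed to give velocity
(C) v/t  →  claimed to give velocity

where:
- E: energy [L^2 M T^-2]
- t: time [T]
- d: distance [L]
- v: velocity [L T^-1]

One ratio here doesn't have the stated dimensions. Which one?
(C) v/t does not give velocity

(A) E/t: [L^2 M T^-3] = power [L^2 M T^-3] ✓
(B) d/t: [L T^-1] = velocity [L T^-1] ✓
(C) v/t: [L T^-2] ≠ velocity [L T^-1] ✗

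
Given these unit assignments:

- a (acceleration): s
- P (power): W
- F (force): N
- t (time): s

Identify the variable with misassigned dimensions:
a

The variable a (acceleration) should have units m/s², not s.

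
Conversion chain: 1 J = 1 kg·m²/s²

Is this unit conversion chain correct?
The chain is correct (no errors).

Correct: Joule is defined as kg·m²/s²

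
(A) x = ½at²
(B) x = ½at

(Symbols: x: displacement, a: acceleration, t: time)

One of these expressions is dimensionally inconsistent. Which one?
(B)

(A) x = ½at²: LHS [L], RHS [L] ✓
(B) x = ½at: LHS [L], RHS [L T^-1] ✗

Expression (B) x = ½at is dimensionally incorrect.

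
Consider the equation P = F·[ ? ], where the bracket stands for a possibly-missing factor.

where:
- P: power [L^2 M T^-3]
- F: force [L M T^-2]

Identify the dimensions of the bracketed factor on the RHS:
[L T^-1] — velocity (e.g. v)

P has dimensions [L^2 M T^-3]; F has dimensions [L M T^-2].
The bracketed factor must supply [L^2 M T^-3] / [L M T^-2] = [L T^-1].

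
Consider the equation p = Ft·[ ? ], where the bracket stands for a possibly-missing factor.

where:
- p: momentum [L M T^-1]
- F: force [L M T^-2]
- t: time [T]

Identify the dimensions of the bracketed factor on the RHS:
Nothing is missing — the bracketed factor must be dimensionless.

p has dimensions [L M T^-1] and Ft already has dimensions [L M T^-1], so p = Ft is dimensionally complete.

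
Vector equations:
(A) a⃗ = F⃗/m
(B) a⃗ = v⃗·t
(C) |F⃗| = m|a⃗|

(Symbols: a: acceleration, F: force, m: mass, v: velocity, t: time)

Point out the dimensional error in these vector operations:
(B) a⃗ = v⃗·t

(A) a⃗ = F⃗/m: LHS [L T^-2], RHS [L T^-2] ✓ — force (vector) divided by mass (scalar)
(B) a⃗ = v⃗·t: LHS [L T^-2], RHS [L] ✗ — acceleration is velocity per time; should be v⃗/t
(C) |F⃗| = m|a⃗|: LHS [L M T^-2], RHS [L M T^-2] ✓ — magnitudes of vectors are scalars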